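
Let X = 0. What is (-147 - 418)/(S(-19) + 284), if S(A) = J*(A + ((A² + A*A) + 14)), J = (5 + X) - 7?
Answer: 113/230 ≈ 0.49130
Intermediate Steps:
J = -2 (J = (5 + 0) - 7 = 5 - 7 = -2)
S(A) = -28 - 4*A² - 2*A (S(A) = -2*(A + ((A² + A*A) + 14)) = -2*(A + ((A² + A²) + 14)) = -2*(A + (2*A² + 14)) = -2*(A + (14 + 2*A²)) = -2*(14 + A + 2*A²) = -28 - 4*A² - 2*A)
(-147 - 418)/(S(-19) + 284) = (-147 - 418)/((-28 - 4*(-19)² - 2*(-19)) + 284) = -565/((-28 - 4*361 + 38) + 284) = -565/((-28 - 1444 + 38) + 284) = -565/(-1434 + 284) = -565/(-1150) = -565*(-1/1150) = 113/230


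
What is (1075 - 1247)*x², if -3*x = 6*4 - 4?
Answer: -68800/9 ≈ -7644.4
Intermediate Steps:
x = -20/3 (x = -(6*4 - 4)/3 = -(24 - 4)/3 = -⅓*20 = -20/3 ≈ -6.6667)
(1075 - 1247)*x² = (1075 - 1247)*(-20/3)² = -172*400/9 = -68800/9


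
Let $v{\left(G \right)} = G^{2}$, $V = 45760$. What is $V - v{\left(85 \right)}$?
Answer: $38535$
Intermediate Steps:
$V - v{\left(85 \right)} = 45760 - 85^{2} = 45760 - 7225 = 38535$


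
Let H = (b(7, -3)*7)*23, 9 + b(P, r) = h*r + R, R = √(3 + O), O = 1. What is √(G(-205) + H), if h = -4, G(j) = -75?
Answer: √730 ≈ 27.019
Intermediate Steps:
R = 2 (R = √(3 + 1) = √4 = 2)
b(P, r) = -7 - 4*r (b(P, r) = -9 + (-4*r + 2) = -9 + (2 - 4*r) = -7 - 4*r)
H = 805 (H = ((-7 - 4*(-3))*7)*23 = ((-7 + 12)*7)*23 = (5*7)*23 = 35*23 = 805)
√(G(-205) + H) = √(-75 + 805) = √730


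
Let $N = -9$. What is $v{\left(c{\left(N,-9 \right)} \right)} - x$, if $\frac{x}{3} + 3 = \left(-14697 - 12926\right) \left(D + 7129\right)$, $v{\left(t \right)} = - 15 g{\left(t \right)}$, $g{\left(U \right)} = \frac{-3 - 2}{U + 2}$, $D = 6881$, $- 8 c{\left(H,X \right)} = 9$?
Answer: $\frac{8126963493}{7} \approx 1.161 \cdot 10^{9}$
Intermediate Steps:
$c{\left(H,X \right)} = - \frac{9}{8}$ ($c{\left(H,X \right)} = \left(- \frac{1}{8}\right) 9 = - \frac{9}{8}$)
$g{\left(U \right)} = - \frac{5}{2 + U}$
$v{\left(t \right)} = \frac{75}{2 + t}$ ($v{\left(t \right)} = - 15 \left(- \frac{5}{2 + t}\right) = \frac{75}{2 + t}$)
$x = -1160994699$ ($x = -9 + 3 \left(-14697 - 12926\right) \left(6881 + 7129\right) = -9 + 3 \left(\left(-27623\right) 14010\right) = -9 + 3 \left(-386998230\right) = -9 - 1160994690 = -1160994699$)
$v{\left(c{\left(N,-9 \right)} \right)} - x = \frac{75}{2 - \frac{9}{8}} - -1160994699 = \frac{75}{\frac{7}{8}} + 1160994699 = 75 \cdot \frac{8}{7} + 1160994699 = \frac{600}{7} + 1160994699 = \frac{8126963493}{7}$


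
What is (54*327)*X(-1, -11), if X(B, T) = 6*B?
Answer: -105948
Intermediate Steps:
(54*327)*X(-1, -11) = (54*327)*(6*(-1)) = 17658*(-6) = -105948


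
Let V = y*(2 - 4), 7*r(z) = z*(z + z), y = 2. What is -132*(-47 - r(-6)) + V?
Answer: 52904/7 ≈ 7557.7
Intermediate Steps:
r(z) = 2*z²/7 (r(z) = (z*(z + z))/7 = (z*(2*z))/7 = (2*z²)/7 = 2*z²/7)
V = -4 (V = 2*(2 - 4) = 2*(-2) = -4)
-132*(-47 - r(-6)) + V = -132*(-47 - 2*(-6)²/7) - 4 = -132*(-47 - 2*36/7) - 4 = -132*(-47 - 1*72/7) - 4 = -132*(-47 - 72/7) - 4 = -132*(-401/7) - 4 = 52932/7 - 4 = 52904/7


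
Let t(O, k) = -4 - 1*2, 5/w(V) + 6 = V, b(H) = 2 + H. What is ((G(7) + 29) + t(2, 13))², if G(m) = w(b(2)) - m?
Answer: 729/4 ≈ 182.25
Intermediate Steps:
w(V) = 5/(-6 + V)
t(O, k) = -6 (t(O, k) = -4 - 2 = -6)
G(m) = -5/2 - m (G(m) = 5/(-6 + (2 + 2)) - m = 5/(-6 + 4) - m = 5/(-2) - m = 5*(-½) - m = -5/2 - m)
((G(7) + 29) + t(2, 13))² = (((-5/2 - 1*7) + 29) - 6)² = (((-5/2 - 7) + 29) - 6)² = ((-19/2 + 29) - 6)² = (39/2 - 6)² = (27/2)² = 729/4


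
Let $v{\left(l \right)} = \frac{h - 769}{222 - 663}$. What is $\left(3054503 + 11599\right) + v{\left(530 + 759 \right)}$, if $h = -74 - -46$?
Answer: $\frac{1352151779}{441} \approx 3.0661 \cdot 10^{6}$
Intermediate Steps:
$h = -28$ ($h = -74 + 46 = -28$)
$v{\left(l \right)} = \frac{797}{441}$ ($v{\left(l \right)} = \frac{-28 - 769}{222 - 663} = - \frac{797}{-441} = \left(-797\right) \left(- \frac{1}{441}\right) = \frac{797}{441}$)
$\left(3054503 + 11599\right) + v{\left(530 + 759 \right)} = \left(3054503 + 11599\right) + \frac{797}{441} = 3066102 + \frac{797}{441} = \frac{1352151779}{441}$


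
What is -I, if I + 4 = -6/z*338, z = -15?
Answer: -656/5 ≈ -131.20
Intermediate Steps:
I = 656/5 (I = -4 - 6/(-15)*338 = -4 - 6*(-1/15)*338 = -4 + (2/5)*338 = -4 + 676/5 = 656/5 ≈ 131.20)
-I = -1*656/5 = -656/5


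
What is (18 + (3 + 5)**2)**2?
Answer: 6724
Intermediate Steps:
(18 + (3 + 5)**2)**2 = (18 + 8**2)**2 = (18 + 64)**2 = 82**2 = 6724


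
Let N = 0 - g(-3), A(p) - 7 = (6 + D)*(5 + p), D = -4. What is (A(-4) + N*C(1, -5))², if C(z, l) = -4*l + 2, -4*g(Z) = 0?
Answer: 81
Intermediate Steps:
g(Z) = 0 (g(Z) = -¼*0 = 0)
C(z, l) = 2 - 4*l
A(p) = 17 + 2*p (A(p) = 7 + (6 - 4)*(5 + p) = 7 + 2*(5 + p) = 7 + (10 + 2*p) = 17 + 2*p)
N = 0 (N = 0 - 1*0 = 0 + 0 = 0)
(A(-4) + N*C(1, -5))² = ((17 + 2*(-4)) + 0*(2 - 4*(-5)))² = ((17 - 8) + 0*(2 + 20))² = (9 + 0*22)² = (9 + 0)² = 9² = 81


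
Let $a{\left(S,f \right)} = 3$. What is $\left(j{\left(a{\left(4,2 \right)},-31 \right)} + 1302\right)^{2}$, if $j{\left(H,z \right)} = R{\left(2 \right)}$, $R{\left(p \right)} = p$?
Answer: $1700416$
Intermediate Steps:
$j{\left(H,z \right)} = 2$
$\left(j{\left(a{\left(4,2 \right)},-31 \right)} + 1302\right)^{2} = \left(2 + 1302\right)^{2} = 1304^{2} = 1700416$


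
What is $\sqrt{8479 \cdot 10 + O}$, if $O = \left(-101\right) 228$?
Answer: $\sqrt{61762} \approx 248.52$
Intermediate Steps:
$O = -23028$
$\sqrt{8479 \cdot 10 + O} = \sqrt{8479 \cdot 10 - 23028} = \sqrt{84790 - 23028} = \sqrt{61762}$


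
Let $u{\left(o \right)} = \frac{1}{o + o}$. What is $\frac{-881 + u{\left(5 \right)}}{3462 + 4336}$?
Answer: $- \frac{8809}{77980} \approx -0.11296$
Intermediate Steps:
$u{\left(o \right)} = \frac{1}{2 o}$
$\frac{-881 + u{\left(5 \right)}}{3462 + 4336} = \frac{-881 + \frac{1}{2 \cdot 5}}{3462 + 4336} = \frac{-881 + \frac{1}{2} \cdot \frac{1}{5}}{7798} = \left(-881 + \frac{1}{10}\right) \frac{1}{7798} = \left(- \frac{8809}{10}\right) \frac{1}{7798} = - \frac{8809}{77980}$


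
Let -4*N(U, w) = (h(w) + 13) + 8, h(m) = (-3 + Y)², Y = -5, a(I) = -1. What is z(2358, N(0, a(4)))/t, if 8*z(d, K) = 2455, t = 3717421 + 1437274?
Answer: 491/8247512 ≈ 5.9533e-5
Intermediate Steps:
t = 5154695
h(m) = 64 (h(m) = (-3 - 5)² = (-8)² = 64)
N(U, w) = -85/4 (N(U, w) = -((64 + 13) + 8)/4 = -(77 + 8)/4 = -¼*85 = -85/4)
z(d, K) = 2455/8 (z(d, K) = (⅛)*2455 = 2455/8)
z(2358, N(0, a(4)))/t = (2455/8)/5154695 = (2455/8)*(1/5154695) = 491/8247512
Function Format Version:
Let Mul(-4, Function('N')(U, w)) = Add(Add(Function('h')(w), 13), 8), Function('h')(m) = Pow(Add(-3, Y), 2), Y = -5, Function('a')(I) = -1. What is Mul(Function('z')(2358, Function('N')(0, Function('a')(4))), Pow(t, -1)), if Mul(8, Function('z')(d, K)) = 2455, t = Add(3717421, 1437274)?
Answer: Rational(491, 8247512) ≈ 5.9533e-5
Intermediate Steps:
t = 5154695
Function('h')(m) = 64 (Function('h')(m) = Pow(Add(-3, -5), 2) = Pow(-8, 2) = 64)
Function('N')(U, w) = Rational(-85, 4) (Function('N')(U, w) = Mul(Rational(-1, 4), Add(Add(64, 13), 8)) = Mul(Rational(-1, 4), Add(77, 8)) = Mul(Rational(-1, 4), 85) = Rational(-85, 4))
Function('z')(d, K) = Rational(2455, 8) (Function('z')(d, K) = Mul(Rational(1, 8), 2455) = Rational(2455, 8))
Mul(Function('z')(2358, Function('N')(0, Function('a')(4))), Pow(t, -1)) = Mul(Rational(2455, 8), Pow(5154695, -1)) = Mul(Rational(2455, 8), Rational(1, 5154695)) = Rational(491, 8247512)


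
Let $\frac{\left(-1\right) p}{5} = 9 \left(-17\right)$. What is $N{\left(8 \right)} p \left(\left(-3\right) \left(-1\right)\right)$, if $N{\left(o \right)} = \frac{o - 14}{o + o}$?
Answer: $- \frac{6885}{8} \approx -860.63$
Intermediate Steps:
$p = 765$ ($p = - 5 \cdot 9 \left(-17\right) = \left(-5\right) \left(-153\right) = 765$)
$N{\left(o \right)} = \frac{-14 + o}{2 o}$
$N{\left(8 \right)} p \left(\left(-3\right) \left(-1\right)\right) = \frac{-14 + 8}{2 \cdot 8} \cdot 765 \left(\left(-3\right) \left(-1\right)\right) = \frac{1}{2} \cdot \frac{1}{8} \left(-6\right) 765 \cdot 3 = \left(- \frac{3}{8}\right) 765 \cdot 3 = \left(- \frac{2295}{8}\right) 3 = - \frac{6885}{8}$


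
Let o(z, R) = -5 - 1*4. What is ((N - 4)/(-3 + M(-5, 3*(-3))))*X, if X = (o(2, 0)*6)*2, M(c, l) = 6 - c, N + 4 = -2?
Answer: 135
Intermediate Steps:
N = -6 (N = -4 - 2 = -6)
o(z, R) = -9 (o(z, R) = -5 - 4 = -9)
X = -108 (X = -9*6*2 = -54*2 = -108)
((N - 4)/(-3 + M(-5, 3*(-3))))*X = ((-6 - 4)/(-3 + (6 - 1*(-5))))*(-108) = -10/(-3 + (6 + 5))*(-108) = -10/(-3 + 11)*(-108) = -10/8*(-108) = -10*⅛*(-108) = -5/4*(-108) = 135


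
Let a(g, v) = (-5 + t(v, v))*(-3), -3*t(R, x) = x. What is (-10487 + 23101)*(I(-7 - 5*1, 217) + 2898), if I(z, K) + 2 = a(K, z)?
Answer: 36567986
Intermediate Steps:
t(R, x) = -x/3
a(g, v) = 15 + v (a(g, v) = (-5 - v/3)*(-3) = 15 + v)
I(z, K) = 13 + z (I(z, K) = -2 + (15 + z) = 13 + z)
(-10487 + 23101)*(I(-7 - 5*1, 217) + 2898) = (-10487 + 23101)*((13 + (-7 - 5*1)) + 2898) = 12614*((13 + (-7 - 5)) + 2898) = 12614*((13 - 12) + 2898) = 12614*(1 + 2898) = 12614*2899 = 36567986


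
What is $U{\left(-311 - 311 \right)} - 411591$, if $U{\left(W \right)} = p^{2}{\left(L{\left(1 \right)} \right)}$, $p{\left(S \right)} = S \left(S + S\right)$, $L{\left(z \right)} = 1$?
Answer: $-411587$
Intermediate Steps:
$p{\left(S \right)} = 2 S^{2}$ ($p{\left(S \right)} = S 2 S = 2 S^{2}$)
$U{\left(W \right)} = 4$ ($U{\left(W \right)} = \left(2 \cdot 1^{2}\right)^{2} = \left(2 \cdot 1\right)^{2} = 2^{2} = 4$)
$U{\left(-311 - 311 \right)} - 411591 = 4 - 411591 = -411587$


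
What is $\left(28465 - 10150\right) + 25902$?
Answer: $44217$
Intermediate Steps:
$\left(28465 - 10150\right) + 25902 = 18315 + 25902 = 44217$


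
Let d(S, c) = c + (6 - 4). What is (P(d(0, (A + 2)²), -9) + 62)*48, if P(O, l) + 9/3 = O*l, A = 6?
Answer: -25680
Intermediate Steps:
d(S, c) = 2 + c (d(S, c) = c + 2 = 2 + c)
P(O, l) = -3 + O*l
(P(d(0, (A + 2)²), -9) + 62)*48 = ((-3 + (2 + (6 + 2)²)*(-9)) + 62)*48 = ((-3 + (2 + 8²)*(-9)) + 62)*48 = ((-3 + (2 + 64)*(-9)) + 62)*48 = ((-3 + 66*(-9)) + 62)*48 = ((-3 - 594) + 62)*48 = (-597 + 62)*48 = -535*48 = -25680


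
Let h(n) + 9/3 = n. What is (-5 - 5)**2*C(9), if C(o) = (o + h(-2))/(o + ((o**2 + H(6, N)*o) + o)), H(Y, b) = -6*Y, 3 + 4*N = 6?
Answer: -16/9 ≈ -1.7778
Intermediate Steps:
N = 3/4 (N = -3/4 + (1/4)*6 = -3/4 + 3/2 = 3/4 ≈ 0.75000)
h(n) = -3 + n
C(o) = (-5 + o)/(o**2 - 34*o) (C(o) = (o + (-3 - 2))/(o + ((o**2 + (-6*6)*o) + o)) = (o - 5)/(o + ((o**2 - 36*o) + o)) = (-5 + o)/(o + (o**2 - 35*o)) = (-5 + o)/(o**2 - 34*o))
(-5 - 5)**2*C(9) = (-5 - 5)**2*((-5 + 9)/(9*(-34 + 9))) = (-10)**2*((1/9)*4/(-25)) = 100*((1/9)*(-1/25)*4) = 100*(-4/225) = -16/9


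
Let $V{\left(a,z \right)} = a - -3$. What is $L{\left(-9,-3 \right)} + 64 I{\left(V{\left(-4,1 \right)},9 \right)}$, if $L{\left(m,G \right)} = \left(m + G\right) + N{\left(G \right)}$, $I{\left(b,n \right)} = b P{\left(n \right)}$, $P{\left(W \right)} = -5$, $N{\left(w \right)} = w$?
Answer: $305$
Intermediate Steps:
$V{\left(a,z \right)} = 3 + a$ ($V{\left(a,z \right)} = a + 3 = 3 + a$)
$I{\left(b,n \right)} = - 5 b$ ($I{\left(b,n \right)} = b \left(-5\right) = - 5 b$)
$L{\left(m,G \right)} = m + 2 G$ ($L{\left(m,G \right)} = \left(m + G\right) + G = \left(G + m\right) + G = m + 2 G$)
$L{\left(-9,-3 \right)} + 64 I{\left(V{\left(-4,1 \right)},9 \right)} = \left(-9 + 2 \left(-3\right)\right) + 64 \left(- 5 \left(3 - 4\right)\right) = \left(-9 - 6\right) + 64 \left(\left(-5\right) \left(-1\right)\right) = -15 + 64 \cdot 5 = -15 + 320 = 305$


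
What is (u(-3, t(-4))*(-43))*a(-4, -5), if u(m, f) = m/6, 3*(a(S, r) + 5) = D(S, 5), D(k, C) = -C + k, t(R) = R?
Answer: -172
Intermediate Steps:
D(k, C) = k - C
a(S, r) = -20/3 + S/3 (a(S, r) = -5 + (S - 1*5)/3 = -5 + (S - 5)/3 = -5 + (-5 + S)/3 = -5 + (-5/3 + S/3) = -20/3 + S/3)
u(m, f) = m/6 (u(m, f) = m*(1/6) = m/6)
(u(-3, t(-4))*(-43))*a(-4, -5) = (((1/6)*(-3))*(-43))*(-20/3 + (1/3)*(-4)) = (-1/2*(-43))*(-20/3 - 4/3) = (43/2)*(-8) = -172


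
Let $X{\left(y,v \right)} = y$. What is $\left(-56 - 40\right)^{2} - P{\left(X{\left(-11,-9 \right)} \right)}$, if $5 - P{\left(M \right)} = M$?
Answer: $9200$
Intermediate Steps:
$P{\left(M \right)} = 5 - M$
$\left(-56 - 40\right)^{2} - P{\left(X{\left(-11,-9 \right)} \right)} = \left(-56 - 40\right)^{2} - \left(5 - -11\right) = \left(-96\right)^{2} - \left(5 + 11\right) = 9216 - 16 = 9200$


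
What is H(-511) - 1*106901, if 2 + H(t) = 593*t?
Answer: -409926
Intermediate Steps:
H(t) = -2 + 593*t
H(-511) - 1*106901 = (-2 + 593*(-511)) - 1*106901 = (-2 - 303023) - 106901 = -303025 - 106901 = -409926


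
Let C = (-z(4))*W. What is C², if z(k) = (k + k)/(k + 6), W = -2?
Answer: 64/25 ≈ 2.5600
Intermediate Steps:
z(k) = 2*k/(6 + k) (z(k) = (2*k)/(6 + k) = 2*k/(6 + k))
C = 8/5 (C = -2*4/(6 + 4)*(-2) = -2*4/10*(-2) = -1*⅘*(-2) = -⅘*(-2) = 8/5 ≈ 1.6000)
C² = (8/5)² = 64/25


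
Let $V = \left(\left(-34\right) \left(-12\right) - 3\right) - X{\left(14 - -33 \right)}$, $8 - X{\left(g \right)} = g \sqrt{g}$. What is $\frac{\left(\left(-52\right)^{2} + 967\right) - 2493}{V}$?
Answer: $\frac{233833}{26893} - \frac{27683 \sqrt{47}}{26893} \approx 1.6379$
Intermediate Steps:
$X{\left(g \right)} = 8 - g^{\frac{3}{2}}$ ($X{\left(g \right)} = 8 - g \sqrt{g} = 8 - g^{\frac{3}{2}}$)
$V = 397 + 47 \sqrt{47}$ ($V = \left(\left(-34\right) \left(-12\right) - 3\right) - \left(8 - \left(14 - -33\right)^{\frac{3}{2}}\right) = \left(408 - 3\right) - \left(8 - \left(14 + 33\right)^{\frac{3}{2}}\right) = 405 - \left(8 - 47^{\frac{3}{2}}\right) = 405 - \left(8 - 47 \sqrt{47}\right) = 397 + 47 \sqrt{47} \approx 719.22$)
$\frac{\left(\left(-52\right)^{2} + 967\right) - 2493}{V} = \frac{\left(\left(-52\right)^{2} + 967\right) - 2493}{397 + 47 \sqrt{47}} = \frac{\left(2704 + 967\right) - 2493}{397 + 47 \sqrt{47}} = \frac{3671 - 2493}{397 + 47 \sqrt{47}} = \frac{1178}{397 + 47 \sqrt{47}}$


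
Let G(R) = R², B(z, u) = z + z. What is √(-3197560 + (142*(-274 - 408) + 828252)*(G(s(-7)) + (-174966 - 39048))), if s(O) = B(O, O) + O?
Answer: 2*I*√39053049586 ≈ 3.9524e+5*I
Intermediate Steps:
B(z, u) = 2*z
s(O) = 3*O (s(O) = 2*O + O = 3*O)
√(-3197560 + (142*(-274 - 408) + 828252)*(G(s(-7)) + (-174966 - 39048))) = √(-3197560 + (142*(-274 - 408) + 828252)*((3*(-7))² + (-174966 - 39048))) = √(-3197560 + (142*(-682) + 828252)*((-21)² - 214014)) = √(-3197560 + (-96844 + 828252)*(441 - 214014)) = √(-3197560 + 731408*(-213573)) = √(-3197560 - 156209000784) = √(-156212198344) = 2*I*√39053049586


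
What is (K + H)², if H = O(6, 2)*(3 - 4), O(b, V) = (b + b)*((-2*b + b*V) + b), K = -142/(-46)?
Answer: 2512225/529 ≈ 4749.0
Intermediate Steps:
K = 71/23 (K = -142*(-1/46) = 71/23 ≈ 3.0870)
O(b, V) = 2*b*(-b + V*b) (O(b, V) = (2*b)*((-2*b + V*b) + b) = (2*b)*(-b + V*b) = 2*b*(-b + V*b))
H = -72 (H = (2*6²*(-1 + 2))*(3 - 4) = (2*36*1)*(-1) = 72*(-1) = -72)
(K + H)² = (71/23 - 72)² = (-1585/23)² = 2512225/529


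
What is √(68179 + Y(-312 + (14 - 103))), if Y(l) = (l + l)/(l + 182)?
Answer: √3270108657/219 ≈ 261.12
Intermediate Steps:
Y(l) = 2*l/(182 + l) (Y(l) = (2*l)/(182 + l) = 2*l/(182 + l))
√(68179 + Y(-312 + (14 - 103))) = √(68179 + 2*(-312 + (14 - 103))/(182 + (-312 + (14 - 103)))) = √(68179 + 2*(-312 - 89)/(182 + (-312 - 89))) = √(68179 + 2*(-401)/(182 - 401)) = √(68179 + 2*(-401)/(-219)) = √(68179 + 2*(-401)*(-1/219)) = √(68179 + 802/219) = √(14932003/219) = √3270108657/219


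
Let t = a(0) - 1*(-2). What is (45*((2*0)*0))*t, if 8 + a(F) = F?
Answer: 0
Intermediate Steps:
a(F) = -8 + F
t = -6 (t = (-8 + 0) - 1*(-2) = -8 + 2 = -6)
(45*((2*0)*0))*t = (45*((2*0)*0))*(-6) = (45*(0*0))*(-6) = (45*0)*(-6) = 0*(-6) = 0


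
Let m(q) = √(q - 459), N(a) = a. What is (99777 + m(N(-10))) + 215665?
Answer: 315442 + I*√469 ≈ 3.1544e+5 + 21.656*I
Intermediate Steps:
m(q) = √(-459 + q)
(99777 + m(N(-10))) + 215665 = (99777 + √(-459 - 10)) + 215665 = (99777 + √(-469)) + 215665 = (99777 + I*√469) + 215665 = 315442 + I*√469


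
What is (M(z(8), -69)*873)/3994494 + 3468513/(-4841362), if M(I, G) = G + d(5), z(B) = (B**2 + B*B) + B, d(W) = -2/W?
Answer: -5895114205761/8057829775345 ≈ -0.73160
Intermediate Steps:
z(B) = B + 2*B**2 (z(B) = (B**2 + B**2) + B = 2*B**2 + B = B + 2*B**2)
M(I, G) = -2/5 + G (M(I, G) = G - 2/5 = -2/5 + G)
(M(z(8), -69)*873)/3994494 + 3468513/(-4841362) = ((-2/5 - 69)*873)/3994494 + 3468513/(-4841362) = -347/5*873*(1/3994494) + 3468513*(-1/4841362) = -302931/5*1/3994494 - 3468513/4841362 = -100977/6657490 - 3468513/4841362 = -5895114205761/8057829775345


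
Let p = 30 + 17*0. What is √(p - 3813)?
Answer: I*√3783 ≈ 61.506*I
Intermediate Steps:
p = 30 (p = 30 + 0 = 30)
√(p - 3813) = √(30 - 3813) = √(-3783) = I*√3783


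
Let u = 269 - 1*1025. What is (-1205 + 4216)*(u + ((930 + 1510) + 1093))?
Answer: 8361547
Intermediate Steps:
u = -756 (u = 269 - 1025 = -756)
(-1205 + 4216)*(u + ((930 + 1510) + 1093)) = (-1205 + 4216)*(-756 + ((930 + 1510) + 1093)) = 3011*(-756 + (2440 + 1093)) = 3011*(-756 + 3533) = 3011*2777 = 8361547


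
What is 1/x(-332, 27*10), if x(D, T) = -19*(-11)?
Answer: 1/209 ≈ 0.0047847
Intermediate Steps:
x(D, T) = 209
1/x(-332, 27*10) = 1/209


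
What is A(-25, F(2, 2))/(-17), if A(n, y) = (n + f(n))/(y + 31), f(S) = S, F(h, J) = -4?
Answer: 50/459 ≈ 0.10893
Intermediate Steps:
A(n, y) = 2*n/(31 + y) (A(n, y) = (n + n)/(y + 31) = (2*n)/(31 + y) = 2*n/(31 + y))
A(-25, F(2, 2))/(-17) = (2*(-25)/(31 - 4))/(-17) = (2*(-25)/27)*(-1/17) = (2*(-25)*(1/27))*(-1/17) = -50/27*(-1/17) = 50/459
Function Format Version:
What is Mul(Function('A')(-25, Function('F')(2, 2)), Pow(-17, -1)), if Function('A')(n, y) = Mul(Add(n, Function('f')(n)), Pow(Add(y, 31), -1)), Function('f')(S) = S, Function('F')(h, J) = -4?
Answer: Rational(50, 459) ≈ 0.10893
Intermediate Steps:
Function('A')(n, y) = Mul(2, n, Pow(Add(31, y), -1)) (Function('A')(n, y) = Mul(Add(n, n), Pow(Add(y, 31), -1)) = Mul(Mul(2, n), Pow(Add(31, y), -1)) = Mul(2, n, Pow(Add(31, y), -1)))
Mul(Function('A')(-25, Function('F')(2, 2)), Pow(-17, -1)) = Mul(Mul(2, -25, Pow(Add(31, -4), -1)), Pow(-17, -1)) = Mul(Mul(2, -25, Pow(27, -1)), Rational(-1, 17)) = Mul(Mul(2, -25, Rational(1, 27)), Rational(-1, 17)) = Mul(Rational(-50, 27), Rational(-1, 17)) = Rational(50, 459)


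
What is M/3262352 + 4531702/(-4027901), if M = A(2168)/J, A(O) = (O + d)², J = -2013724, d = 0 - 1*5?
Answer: -29770928724229272965/26461201039744378048 ≈ -1.1251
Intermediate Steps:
d = -5 (d = 0 - 5 = -5)
A(O) = (-5 + O)² (A(O) = (O - 5)² = (-5 + O)²)
M = -4678569/2013724 (M = (-5 + 2168)²/(-2013724) = 2163²*(-1/2013724) = 4678569*(-1/2013724) = -4678569/2013724 ≈ -2.3233)
M/3262352 + 4531702/(-4027901) = -4678569/2013724/3262352 + 4531702/(-4027901) = -4678569/2013724*1/3262352 + 4531702*(-1/4027901) = -4678569/6569476518848 - 4531702/4027901 = -29770928724229272965/26461201039744378048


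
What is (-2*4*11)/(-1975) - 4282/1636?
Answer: -4156491/1615550 ≈ -2.5728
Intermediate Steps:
(-2*4*11)/(-1975) - 4282/1636 = -8*11*(-1/1975) - 4282*1/1636 = -88*(-1/1975) - 2141/818 = 88/1975 - 2141/818 = -4156491/1615550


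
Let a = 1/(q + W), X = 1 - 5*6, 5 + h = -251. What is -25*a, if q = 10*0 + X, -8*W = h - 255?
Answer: -200/279 ≈ -0.71685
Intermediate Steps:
h = -256 (h = -5 - 251 = -256)
W = 511/8 (W = -(-256 - 255)/8 = -⅛*(-511) = 511/8 ≈ 63.875)
X = -29 (X = 1 - 30 = -29)
q = -29 (q = 10*0 - 29 = 0 - 29 = -29)
a = 8/279 (a = 1/(-29 + 511/8) = 1/(279/8) = 8/279 ≈ 0.028674)
-25*a = -25*8/279 = -200/279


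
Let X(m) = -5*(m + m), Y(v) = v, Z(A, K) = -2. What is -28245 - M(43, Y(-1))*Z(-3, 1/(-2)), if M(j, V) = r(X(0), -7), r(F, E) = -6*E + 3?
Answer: -28155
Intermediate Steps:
X(m) = -10*m
r(F, E) = 3 - 6*E
M(j, V) = 45 (M(j, V) = 3 - 6*(-7) = 3 + 42 = 45)
-28245 - M(43, Y(-1))*Z(-3, 1/(-2)) = -28245 - 45*(-2) = -28245 - 1*(-90) = -28245 + 90 = -28155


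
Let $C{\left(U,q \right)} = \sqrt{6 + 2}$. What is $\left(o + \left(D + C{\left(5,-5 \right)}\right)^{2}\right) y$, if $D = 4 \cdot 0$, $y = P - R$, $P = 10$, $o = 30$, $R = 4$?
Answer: $228$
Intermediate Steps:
$C{\left(U,q \right)} = 2 \sqrt{2}$ ($C{\left(U,q \right)} = \sqrt{8} = 2 \sqrt{2}$)
$y = 6$ ($y = 10 - 4 = 6$)
$D = 0$
$\left(o + \left(D + C{\left(5,-5 \right)}\right)^{2}\right) y = \left(30 + \left(0 + 2 \sqrt{2}\right)^{2}\right) 6 = \left(30 + \left(2 \sqrt{2}\right)^{2}\right) 6 = \left(30 + 8\right) 6 = 38 \cdot 6 = 228$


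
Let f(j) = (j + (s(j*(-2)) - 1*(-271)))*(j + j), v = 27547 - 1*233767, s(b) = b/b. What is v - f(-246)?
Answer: -193428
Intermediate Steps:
s(b) = 1
v = -206220 (v = 27547 - 233767 = -206220)
f(j) = 2*j*(272 + j) (f(j) = (j + (1 - 1*(-271)))*(j + j) = (j + (1 + 271))*(2*j) = (j + 272)*(2*j) = (272 + j)*(2*j) = 2*j*(272 + j))
v - f(-246) = -206220 - 2*(-246)*(272 - 246) = -206220 - 2*(-246)*26 = -206220 - 1*(-12792) = -206220 + 12792 = -193428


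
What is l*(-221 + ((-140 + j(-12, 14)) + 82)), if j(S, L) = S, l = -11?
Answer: 3201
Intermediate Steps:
l*(-221 + ((-140 + j(-12, 14)) + 82)) = -11*(-221 + ((-140 - 12) + 82)) = -11*(-221 + (-152 + 82)) = -11*(-221 - 70) = -11*(-291) = 3201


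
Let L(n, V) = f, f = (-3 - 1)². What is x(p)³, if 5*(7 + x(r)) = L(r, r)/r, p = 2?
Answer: -19683/125 ≈ -157.46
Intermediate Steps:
f = 16 (f = (-4)² = 16)
L(n, V) = 16
x(r) = -7 + 16/(5*r) (x(r) = -7 + (16/r)/5 = -7 + 16/(5*r))
x(p)³ = (-7 + (16/5)/2)³ = (-7 + (16/5)*(½))³ = (-7 + 8/5)³ = (-27/5)³ = -19683/125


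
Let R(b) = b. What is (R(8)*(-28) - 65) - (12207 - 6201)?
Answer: -6295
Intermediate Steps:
(R(8)*(-28) - 65) - (12207 - 6201) = (8*(-28) - 65) - (12207 - 6201) = (-224 - 65) - 1*6006 = -289 - 6006 = -6295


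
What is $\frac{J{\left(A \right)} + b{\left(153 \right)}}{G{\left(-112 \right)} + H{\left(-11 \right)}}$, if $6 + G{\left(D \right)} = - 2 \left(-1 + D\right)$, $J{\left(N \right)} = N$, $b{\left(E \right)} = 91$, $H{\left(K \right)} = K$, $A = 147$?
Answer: $\frac{238}{209} \approx 1.1388$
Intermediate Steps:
$G{\left(D \right)} = -4 - 2 D$ ($G{\left(D \right)} = -6 - 2 \left(-1 + D\right) = -6 - \left(-2 + 2 D\right) = -4 - 2 D$)
$\frac{J{\left(A \right)} + b{\left(153 \right)}}{G{\left(-112 \right)} + H{\left(-11 \right)}} = \frac{147 + 91}{\left(-4 - -224\right) - 11} = \frac{238}{\left(-4 + 224\right) - 11} = \frac{238}{220 - 11} = \frac{238}{209}$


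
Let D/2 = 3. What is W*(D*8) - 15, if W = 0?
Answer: -15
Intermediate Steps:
D = 6 (D = 2*3 = 6)
W*(D*8) - 15 = 0*(6*8) - 15 = 0*48 - 15 = 0 - 15 = -15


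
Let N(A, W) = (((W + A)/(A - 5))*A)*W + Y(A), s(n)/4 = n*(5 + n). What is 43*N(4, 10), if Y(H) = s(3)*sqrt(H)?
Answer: -15824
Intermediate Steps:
s(n) = 4*n*(5 + n) (s(n) = 4*(n*(5 + n)) = 4*n*(5 + n))
Y(H) = 96*sqrt(H) (Y(H) = (4*3*(5 + 3))*sqrt(H) = (4*3*8)*sqrt(H) = 96*sqrt(H))
N(A, W) = 96*sqrt(A) + A*W*(A + W)/(-5 + A) (N(A, W) = (((W + A)/(A - 5))*A)*W + 96*sqrt(A) = (((A + W)/(-5 + A))*A)*W + 96*sqrt(A) = (A*(A + W)/(-5 + A))*W + 96*sqrt(A) = A*W*(A + W)/(-5 + A) + 96*sqrt(A) = 96*sqrt(A) + A*W*(A + W)/(-5 + A))
43*N(4, 10) = 43*((-480*sqrt(4) + 96*4**(3/2) + 4*10**2 + 10*4**2)/(-5 + 4)) = 43*((-480*2 + 96*8 + 4*100 + 10*16)/(-1)) = 43*(-(-960 + 768 + 400 + 160)) = 43*(-1*368) = 43*(-368) = -15824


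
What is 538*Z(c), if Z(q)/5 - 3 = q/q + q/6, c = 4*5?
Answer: 59180/3 ≈ 19727.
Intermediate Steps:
c = 20
Z(q) = 20 + 5*q/6 (Z(q) = 15 + 5*(q/q + q/6) = 15 + 5*(1 + q*(⅙)) = 15 + 5*(1 + q/6) = 15 + (5 + 5*q/6) = 20 + 5*q/6)
538*Z(c) = 538*(20 + (⅚)*20) = 538*(20 + 50/3) = 538*(110/3) = 59180/3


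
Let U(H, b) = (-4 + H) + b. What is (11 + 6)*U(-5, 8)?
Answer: -17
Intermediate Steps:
U(H, b) = -4 + H + b
(11 + 6)*U(-5, 8) = (11 + 6)*(-4 - 5 + 8) = 17*(-1) = -17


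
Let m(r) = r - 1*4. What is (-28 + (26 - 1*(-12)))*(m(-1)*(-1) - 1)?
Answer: 40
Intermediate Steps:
m(r) = -4 + r (m(r) = r - 4 = -4 + r)
(-28 + (26 - 1*(-12)))*(m(-1)*(-1) - 1) = (-28 + (26 - 1*(-12)))*((-4 - 1)*(-1) - 1) = (-28 + (26 + 12))*(-5*(-1) - 1) = (-28 + 38)*(5 - 1) = 10*4 = 40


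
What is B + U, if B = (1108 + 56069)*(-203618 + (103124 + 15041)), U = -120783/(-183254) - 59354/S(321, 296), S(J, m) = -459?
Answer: -410974443354617753/84113586 ≈ -4.8859e+9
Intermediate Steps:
U = 10932297313/84113586 (U = -120783/(-183254) - 59354/(-459) = -120783*(-1/183254) - 59354*(-1/459) = 120783/183254 + 59354/459 = 10932297313/84113586 ≈ 129.97)
B = -4885946181 (B = 57177*(-203618 + 118165) = 57177*(-85453) = -4885946181)
B + U = -4885946181 + 10932297313/84113586 = -410974443354617753/84113586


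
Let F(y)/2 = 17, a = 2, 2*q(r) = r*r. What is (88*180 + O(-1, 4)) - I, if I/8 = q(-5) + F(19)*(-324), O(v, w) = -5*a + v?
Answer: 103857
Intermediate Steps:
q(r) = r²/2 (q(r) = (r*r)/2 = r²/2)
O(v, w) = -10 + v (O(v, w) = -5*2 + v = -10 + v)
F(y) = 34 (F(y) = 2*17 = 34)
I = -88028 (I = 8*((½)*(-5)² + 34*(-324)) = 8*((½)*25 - 11016) = 8*(25/2 - 11016) = 8*(-22007/2) = -88028)
(88*180 + O(-1, 4)) - I = (88*180 + (-10 - 1)) - 1*(-88028) = (15840 - 11) + 88028 = 15829 + 88028 = 103857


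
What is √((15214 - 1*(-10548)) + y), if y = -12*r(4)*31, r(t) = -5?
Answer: √27622 ≈ 166.20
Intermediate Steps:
y = 1860 (y = -12*(-5)*31 = 60*31 = 1860)
√((15214 - 1*(-10548)) + y) = √((15214 - 1*(-10548)) + 1860) = √((15214 + 10548) + 1860) = √(25762 + 1860) = √27622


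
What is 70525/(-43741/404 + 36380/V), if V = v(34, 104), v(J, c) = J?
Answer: 28492100/388539 ≈ 73.331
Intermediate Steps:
V = 34
70525/(-43741/404 + 36380/V) = 70525/(-43741/404 + 36380/34) = 70525/(-43741*1/404 + 36380*(1/34)) = 70525/(-43741/404 + 1070) = 70525/(388539/404) = 70525*(404/388539) = 28492100/388539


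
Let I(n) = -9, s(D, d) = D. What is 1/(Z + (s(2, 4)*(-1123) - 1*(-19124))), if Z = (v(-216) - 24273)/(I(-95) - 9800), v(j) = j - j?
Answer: 9809/165580575 ≈ 5.9240e-5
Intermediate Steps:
v(j) = 0
Z = 24273/9809 (Z = (0 - 24273)/(-9 - 9800) = -24273/(-9809) = -24273*(-1/9809) = 24273/9809 ≈ 2.4746)
1/(Z + (s(2, 4)*(-1123) - 1*(-19124))) = 1/(24273/9809 + (2*(-1123) - 1*(-19124))) = 1/(24273/9809 + (-2246 + 19124)) = 1/(24273/9809 + 16878) = 1/(165580575/9809) = 9809/165580575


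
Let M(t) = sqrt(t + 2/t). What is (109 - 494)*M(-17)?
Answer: -385*I*sqrt(4947)/17 ≈ -1592.9*I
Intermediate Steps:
(109 - 494)*M(-17) = (109 - 494)*sqrt(-17 + 2/(-17)) = -385*sqrt(-17 + 2*(-1/17)) = -385*sqrt(-17 - 2/17) = -385*I*sqrt(4947)/17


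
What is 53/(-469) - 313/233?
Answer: -159146/109277 ≈ -1.4564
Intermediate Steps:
53/(-469) - 313/233 = 53*(-1/469) - 313*1/233 = -53/469 - 313/233 = -159146/109277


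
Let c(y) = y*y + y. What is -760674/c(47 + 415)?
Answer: -126779/35651 ≈ -3.5561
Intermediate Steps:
c(y) = y + y² (c(y) = y² + y = y + y²)
-760674/c(47 + 415) = -760674*1/((1 + (47 + 415))*(47 + 415)) = -760674*1/(462*(1 + 462)) = -760674/(462*463) = -760674/213906 = -760674*1/213906 = -126779/35651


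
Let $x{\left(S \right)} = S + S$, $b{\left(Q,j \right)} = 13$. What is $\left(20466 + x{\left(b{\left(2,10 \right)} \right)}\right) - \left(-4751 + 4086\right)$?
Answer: $21157$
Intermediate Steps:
$x{\left(S \right)} = 2 S$
$\left(20466 + x{\left(b{\left(2,10 \right)} \right)}\right) - \left(-4751 + 4086\right) = \left(20466 + 2 \cdot 13\right) - \left(-4751 + 4086\right) = \left(20466 + 26\right) - -665 = 20492 + 665 = 21157$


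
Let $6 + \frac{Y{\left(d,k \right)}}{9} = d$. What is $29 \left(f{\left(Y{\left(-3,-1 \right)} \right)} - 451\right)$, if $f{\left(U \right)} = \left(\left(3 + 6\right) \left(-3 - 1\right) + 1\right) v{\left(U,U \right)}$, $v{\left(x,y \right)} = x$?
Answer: $69136$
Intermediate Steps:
$Y{\left(d,k \right)} = -54 + 9 d$
$f{\left(U \right)} = - 35 U$ ($f{\left(U \right)} = \left(\left(3 + 6\right) \left(-3 - 1\right) + 1\right) U = \left(9 \left(-4\right) + 1\right) U = \left(-36 + 1\right) U = - 35 U$)
$29 \left(f{\left(Y{\left(-3,-1 \right)} \right)} - 451\right) = 29 \left(- 35 \left(-54 + 9 \left(-3\right)\right) - 451\right) = 29 \left(- 35 \left(-54 - 27\right) - 451\right) = 29 \left(\left(-35\right) \left(-81\right) - 451\right) = 29 \left(2835 - 451\right) = 29 \cdot 2384 = 69136$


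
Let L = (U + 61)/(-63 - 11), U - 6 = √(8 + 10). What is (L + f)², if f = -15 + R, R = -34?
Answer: 13638267/5476 + 11079*√2/2738 ≈ 2496.3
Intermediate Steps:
U = 6 + 3*√2 (U = 6 + √(8 + 10) = 6 + √18 = 6 + 3*√2 ≈ 10.243)
L = -67/74 - 3*√2/74 (L = ((6 + 3*√2) + 61)/(-63 - 11) = (67 + 3*√2)/(-74) = (67 + 3*√2)*(-1/74) = -67/74 - 3*√2/74 ≈ -0.96274)
f = -49 (f = -15 - 34 = -49)
(L + f)² = ((-67/74 - 3*√2/74) - 49)² = (-3693/74 - 3*√2/74)²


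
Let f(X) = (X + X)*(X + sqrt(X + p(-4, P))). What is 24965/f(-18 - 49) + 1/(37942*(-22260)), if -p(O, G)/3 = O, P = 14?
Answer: 2635645297339/959453013120 + 24965*I*sqrt(55)/608896 ≈ 2.747 + 0.30407*I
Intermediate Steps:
p(O, G) = -3*O
f(X) = 2*X*(X + sqrt(12 + X)) (f(X) = (X + X)*(X + sqrt(X - 3*(-4))) = (2*X)*(X + sqrt(X + 12)) = (2*X)*(X + sqrt(12 + X)) = 2*X*(X + sqrt(12 + X)))
24965/f(-18 - 49) + 1/(37942*(-22260)) = 24965/((2*(-18 - 49)*((-18 - 49) + sqrt(12 + (-18 - 49))))) + 1/(37942*(-22260)) = 24965/((2*(-67)*(-67 + sqrt(12 - 67)))) + (1/37942)*(-1/22260) = 24965/((2*(-67)*(-67 + sqrt(-55)))) - 1/844588920 = 24965/((2*(-67)*(-67 + I*sqrt(55)))) - 1/844588920 = 24965/(8978 - 134*I*sqrt(55)) - 1/844588920 = -1/844588920 + 24965/(8978 - 134*I*sqrt(55))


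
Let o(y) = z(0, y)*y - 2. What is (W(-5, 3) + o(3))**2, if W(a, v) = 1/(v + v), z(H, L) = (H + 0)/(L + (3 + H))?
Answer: 121/36 ≈ 3.3611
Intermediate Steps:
z(H, L) = H/(3 + H + L)
o(y) = -2 (o(y) = (0/(3 + 0 + y))*y - 2 = (0/(3 + y))*y - 2 = 0*y - 2 = 0 - 2 = -2)
W(a, v) = 1/(2*v)
(W(-5, 3) + o(3))**2 = ((1/2)/3 - 2)**2 = ((1/2)*(1/3) - 2)**2 = (1/6 - 2)**2 = (-11/6)**2 = 121/36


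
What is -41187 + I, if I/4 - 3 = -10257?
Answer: -82203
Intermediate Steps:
I = -41016 (I = 12 + 4*(-10257) = 12 - 41028 = -41016)
-41187 + I = -41187 - 41016 = -82203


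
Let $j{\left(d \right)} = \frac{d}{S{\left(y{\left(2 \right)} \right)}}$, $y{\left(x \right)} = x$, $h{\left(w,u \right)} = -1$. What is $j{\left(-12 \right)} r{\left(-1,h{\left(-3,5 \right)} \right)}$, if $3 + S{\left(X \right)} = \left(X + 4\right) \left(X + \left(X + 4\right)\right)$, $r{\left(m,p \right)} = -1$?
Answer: $\frac{4}{15} \approx 0.26667$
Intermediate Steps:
$S{\left(X \right)} = -3 + \left(4 + X\right) \left(4 + 2 X\right)$ ($S{\left(X \right)} = -3 + \left(X + 4\right) \left(X + \left(X + 4\right)\right) = -3 + \left(4 + X\right) \left(X + \left(4 + X\right)\right) = -3 + \left(4 + X\right) \left(4 + 2 X\right)$)
$j{\left(d \right)} = \frac{d}{45}$ ($j{\left(d \right)} = \frac{d}{13 + 2 \cdot 2^{2} + 12 \cdot 2} = \frac{d}{13 + 2 \cdot 4 + 24} = \frac{d}{13 + 8 + 24} = \frac{d}{45}$)
$j{\left(-12 \right)} r{\left(-1,h{\left(-3,5 \right)} \right)} = \frac{1}{45} \left(-12\right) \left(-1\right) = \left(- \frac{4}{15}\right) \left(-1\right) = \frac{4}{15}$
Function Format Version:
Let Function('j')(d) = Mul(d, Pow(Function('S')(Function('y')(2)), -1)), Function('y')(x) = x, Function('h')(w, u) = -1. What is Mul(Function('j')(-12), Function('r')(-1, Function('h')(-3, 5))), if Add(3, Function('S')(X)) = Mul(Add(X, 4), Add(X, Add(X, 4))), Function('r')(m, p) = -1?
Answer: Rational(4, 15) ≈ 0.26667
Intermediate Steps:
Function('S')(X) = Add(-3, Mul(Add(4, X), Add(4, Mul(2, X)))) (Function('S')(X) = Add(-3, Mul(Add(X, 4), Add(X, Add(X, 4)))) = Add(-3, Mul(Add(4, X), Add(X, Add(4, X)))) = Add(-3, Mul(Add(4, X), Add(4, Mul(2, X)))))
Function('j')(d) = Mul(Rational(1, 45), d) (Function('j')(d) = Mul(d, Pow(Add(13, Mul(2, Pow(2, 2)), Mul(12, 2)), -1)) = Mul(d, Pow(Add(13, Mul(2, 4), 24), -1)) = Mul(d, Pow(Add(13, 8, 24), -1)) = Mul(d, Pow(45, -1)) = Mul(d, Rational(1, 45)) = Mul(Rational(1, 45), d))
Mul(Function('j')(-12), Function('r')(-1, Function('h')(-3, 5))) = Mul(Mul(Rational(1, 45), -12), -1) = Mul(Rational(-4, 15), -1) = Rational(4, 15)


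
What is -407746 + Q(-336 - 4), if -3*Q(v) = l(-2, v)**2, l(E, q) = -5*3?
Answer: -407821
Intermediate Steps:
l(E, q) = -15
Q(v) = -75 (Q(v) = -1/3*(-15)**2 = -1/3*225 = -75)
-407746 + Q(-336 - 4) = -407746 - 75 = -407821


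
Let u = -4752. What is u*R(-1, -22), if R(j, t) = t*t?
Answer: -2299968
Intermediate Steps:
R(j, t) = t²
u*R(-1, -22) = -4752*(-22)² = -4752*484 = -2299968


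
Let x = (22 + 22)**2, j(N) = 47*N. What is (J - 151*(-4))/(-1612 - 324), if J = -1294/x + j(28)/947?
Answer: -554345563/1774723456 ≈ -0.31236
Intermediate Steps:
x = 1936 (x = 44**2 = 1936)
J = 661179/916696 (J = -1294/1936 + (47*28)/947 = -1294*1/1936 + 1316*(1/947) = -647/968 + 1316/947 = 661179/916696 ≈ 0.72126)
(J - 151*(-4))/(-1612 - 324) = (661179/916696 - 151*(-4))/(-1612 - 324) = (661179/916696 + 604)/(-1936) = (554345563/916696)*(-1/1936) = -554345563/1774723456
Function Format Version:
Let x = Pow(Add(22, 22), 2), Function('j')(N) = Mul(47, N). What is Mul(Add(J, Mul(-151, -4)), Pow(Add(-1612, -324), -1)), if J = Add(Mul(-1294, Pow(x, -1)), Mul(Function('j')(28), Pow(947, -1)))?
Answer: Rational(-554345563, 1774723456) ≈ -0.31236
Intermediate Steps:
x = 1936 (x = Pow(44, 2) = 1936)
J = Rational(661179, 916696) (J = Add(Mul(-1294, Pow(1936, -1)), Mul(Mul(47, 28), Pow(947, -1))) = Add(Mul(-1294, Rational(1, 1936)), Mul(1316, Rational(1, 947))) = Add(Rational(-647, 968), Rational(1316, 947)) = Rational(661179, 916696) ≈ 0.72126)
Mul(Add(J, Mul(-151, -4)), Pow(Add(-1612, -324), -1)) = Mul(Add(Rational(661179, 916696), Mul(-151, -4)), Pow(Add(-1612, -324), -1)) = Mul(Add(Rational(661179, 916696), 604), Pow(-1936, -1)) = Mul(Rational(554345563, 916696), Rational(-1, 1936)) = Rational(-554345563, 1774723456)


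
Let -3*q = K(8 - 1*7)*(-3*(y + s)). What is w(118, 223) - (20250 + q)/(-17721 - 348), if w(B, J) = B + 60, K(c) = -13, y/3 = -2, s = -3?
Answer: 1078883/6023 ≈ 179.13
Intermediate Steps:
y = -6 (y = 3*(-2) = -6)
w(B, J) = 60 + B
q = 117 (q = -(-13)*(-3*(-6 - 3))/3 = -(-13)*(-3*(-9))/3 = -(-13)*27/3 = -1/3*(-351) = 117)
w(118, 223) - (20250 + q)/(-17721 - 348) = (60 + 118) - (20250 + 117)/(-17721 - 348) = 178 - 20367/(-18069) = 178 - 20367*(-1)/18069 = 178 - 1*(-6789/6023) = 178 + 6789/6023 = 1078883/6023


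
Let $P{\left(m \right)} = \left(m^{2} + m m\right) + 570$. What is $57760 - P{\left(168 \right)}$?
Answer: $742$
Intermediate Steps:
$P{\left(m \right)} = 570 + 2 m^{2}$ ($P{\left(m \right)} = \left(m^{2} + m^{2}\right) + 570 = 2 m^{2} + 570 = 570 + 2 m^{2}$)
$57760 - P{\left(168 \right)} = 57760 - \left(570 + 2 \cdot 168^{2}\right) = 57760 - \left(570 + 2 \cdot 28224\right) = 57760 - \left(570 + 56448\right) = 57760 - 57018 = 742$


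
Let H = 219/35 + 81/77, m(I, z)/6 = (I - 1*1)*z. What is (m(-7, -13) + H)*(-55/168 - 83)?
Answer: -81012213/1540 ≈ -52605.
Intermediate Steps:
m(I, z) = 6*z*(-1 + I) (m(I, z) = 6*((I - 1*1)*z) = 6*((I - 1)*z) = 6*((-1 + I)*z) = 6*(z*(-1 + I)) = 6*z*(-1 + I))
H = 402/55 (H = 219*(1/35) + 81*(1/77) = 219/35 + 81/77 = 402/55 ≈ 7.3091)
(m(-7, -13) + H)*(-55/168 - 83) = (6*(-13)*(-1 - 7) + 402/55)*(-55/168 - 83) = (6*(-13)*(-8) + 402/55)*(-55*1/168 - 83) = (624 + 402/55)*(-55/168 - 83) = (34722/55)*(-13999/168) = -81012213/1540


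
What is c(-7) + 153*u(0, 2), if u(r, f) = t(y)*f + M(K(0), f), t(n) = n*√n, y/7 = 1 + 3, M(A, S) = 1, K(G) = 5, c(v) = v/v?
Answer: 154 + 17136*√7 ≈ 45492.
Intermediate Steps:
c(v) = 1
y = 28 (y = 7*(1 + 3) = 7*4 = 28)
t(n) = n^(3/2)
u(r, f) = 1 + 56*f*√7 (u(r, f) = 28^(3/2)*f + 1 = (56*√7)*f + 1 = 56*f*√7 + 1 = 1 + 56*f*√7)
c(-7) + 153*u(0, 2) = 1 + 153*(1 + 56*2*√7) = 1 + 153*(1 + 112*√7) = 1 + (153 + 17136*√7) = 154 + 17136*√7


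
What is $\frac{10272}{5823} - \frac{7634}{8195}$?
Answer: $\frac{1203826}{1446045} \approx 0.8325$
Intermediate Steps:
$\frac{10272}{5823} - \frac{7634}{8195} = 10272 \cdot \frac{1}{5823} - \frac{694}{745} = \frac{3424}{1941} - \frac{694}{745} = \frac{1203826}{1446045}$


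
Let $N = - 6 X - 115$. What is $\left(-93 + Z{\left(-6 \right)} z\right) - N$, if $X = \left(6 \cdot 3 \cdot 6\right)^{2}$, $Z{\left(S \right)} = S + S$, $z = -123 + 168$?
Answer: $69466$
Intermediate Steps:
$z = 45$
$Z{\left(S \right)} = 2 S$
$X = 11664$ ($X = \left(18 \cdot 6\right)^{2} = 108^{2} = 11664$)
$N = -70099$ ($N = \left(-6\right) 11664 - 115 = -69984 - 115 = -70099$)
$\left(-93 + Z{\left(-6 \right)} z\right) - N = \left(-93 + 2 \left(-6\right) 45\right) - -70099 = \left(-93 - 540\right) + 70099 = -633 + 70099 = 69466$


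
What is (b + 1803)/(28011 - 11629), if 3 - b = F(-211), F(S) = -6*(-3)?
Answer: 894/8191 ≈ 0.10914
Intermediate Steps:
F(S) = 18
b = -15 (b = 3 - 1*18 = 3 - 18 = -15)
(b + 1803)/(28011 - 11629) = (-15 + 1803)/(28011 - 11629) = 1788/16382 = 1788*(1/16382) = 894/8191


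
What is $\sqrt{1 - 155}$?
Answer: $i \sqrt{154} \approx 12.41 i$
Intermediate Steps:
$\sqrt{1 - 155} = \sqrt{-154} = i \sqrt{154}$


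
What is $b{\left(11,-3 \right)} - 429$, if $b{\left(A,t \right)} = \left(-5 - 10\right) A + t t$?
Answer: $-585$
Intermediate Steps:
$b{\left(A,t \right)} = t^{2} - 15 A$ ($b{\left(A,t \right)} = \left(-5 - 10\right) A + t^{2} = - 15 A + t^{2} = t^{2} - 15 A$)
$b{\left(11,-3 \right)} - 429 = \left(\left(-3\right)^{2} - 165\right) - 429 = \left(9 - 165\right) - 429 = -156 - 429 = -585$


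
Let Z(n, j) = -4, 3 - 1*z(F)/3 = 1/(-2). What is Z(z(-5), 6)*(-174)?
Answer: 696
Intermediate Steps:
z(F) = 21/2 (z(F) = 9 - 3/(-2) = 9 - 3*(-1/2) = 9 + 3/2 = 21/2)
Z(z(-5), 6)*(-174) = -4*(-174) = 696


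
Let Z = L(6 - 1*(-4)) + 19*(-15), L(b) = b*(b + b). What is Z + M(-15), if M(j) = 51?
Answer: -34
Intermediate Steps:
L(b) = 2*b² (L(b) = b*(2*b) = 2*b²)
Z = -85 (Z = 2*(6 - 1*(-4))² + 19*(-15) = 2*(6 + 4)² - 285 = 2*10² - 285 = 2*100 - 285 = 200 - 285 = -85)
Z + M(-15) = -85 + 51 = -34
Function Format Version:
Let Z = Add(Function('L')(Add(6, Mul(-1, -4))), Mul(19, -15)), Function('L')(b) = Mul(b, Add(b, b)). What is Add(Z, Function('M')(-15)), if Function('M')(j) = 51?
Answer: -34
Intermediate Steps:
Function('L')(b) = Mul(2, Pow(b, 2)) (Function('L')(b) = Mul(b, Mul(2, b)) = Mul(2, Pow(b, 2)))
Z = -85 (Z = Add(Mul(2, Pow(Add(6, Mul(-1, -4)), 2)), Mul(19, -15)) = Add(Mul(2, Pow(Add(6, 4), 2)), -285) = Add(Mul(2, Pow(10, 2)), -285) = Add(Mul(2, 100), -285) = Add(200, -285) = -85)
Add(Z, Function('M')(-15)) = Add(-85, 51) = -34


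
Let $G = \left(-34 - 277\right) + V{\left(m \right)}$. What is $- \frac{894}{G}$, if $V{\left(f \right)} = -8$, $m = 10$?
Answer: $\frac{894}{319} \approx 2.8025$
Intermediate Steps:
$G = -319$ ($G = \left(-34 - 277\right) - 8 = -311 - 8 = -319$)
$- \frac{894}{G} = - \frac{894}{-319} = \left(-894\right) \left(- \frac{1}{319}\right) = \frac{894}{319}$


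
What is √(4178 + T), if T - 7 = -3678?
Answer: 13*√3 ≈ 22.517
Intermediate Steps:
T = -3671 (T = 7 - 3678 = -3671)
√(4178 + T) = √(4178 - 3671) = √507 = 13*√3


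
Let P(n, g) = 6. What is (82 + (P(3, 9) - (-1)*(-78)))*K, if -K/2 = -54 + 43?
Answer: 220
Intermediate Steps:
K = 22 (K = -2*(-54 + 43) = -2*(-11) = 22)
(82 + (P(3, 9) - (-1)*(-78)))*K = (82 + (6 - (-1)*(-78)))*22 = (82 + (6 - 1*78))*22 = (82 + (6 - 78))*22 = (82 - 72)*22 = 10*22 = 220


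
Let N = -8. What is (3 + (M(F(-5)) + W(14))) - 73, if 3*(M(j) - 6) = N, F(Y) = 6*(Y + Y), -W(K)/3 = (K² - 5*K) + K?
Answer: -1460/3 ≈ -486.67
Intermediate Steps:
W(K) = -3*K² + 12*K (W(K) = -3*((K² - 5*K) + K) = -3*(K² - 4*K) = -3*K² + 12*K)
F(Y) = 12*Y (F(Y) = 6*(2*Y) = 12*Y)
M(j) = 10/3 (M(j) = 6 + (⅓)*(-8) = 6 - 8/3 = 10/3)
(3 + (M(F(-5)) + W(14))) - 73 = (3 + (10/3 + 3*14*(4 - 1*14))) - 73 = (3 + (10/3 + 3*14*(4 - 14))) - 73 = (3 + (10/3 + 3*14*(-10))) - 73 = (3 + (10/3 - 420)) - 73 = (3 - 1250/3) - 73 = -1241/3 - 73 = -1460/3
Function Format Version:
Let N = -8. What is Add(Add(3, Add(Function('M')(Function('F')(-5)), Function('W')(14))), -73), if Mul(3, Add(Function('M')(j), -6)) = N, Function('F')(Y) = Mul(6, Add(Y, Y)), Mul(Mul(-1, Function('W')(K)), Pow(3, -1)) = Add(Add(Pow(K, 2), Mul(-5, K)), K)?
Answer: Rational(-1460, 3) ≈ -486.67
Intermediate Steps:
Function('W')(K) = Add(Mul(-3, Pow(K, 2)), Mul(12, K)) (Function('W')(K) = Mul(-3, Add(Add(Pow(K, 2), Mul(-5, K)), K)) = Mul(-3, Add(Pow(K, 2), Mul(-4, K))) = Add(Mul(-3, Pow(K, 2)), Mul(12, K)))
Function('F')(Y) = Mul(12, Y) (Function('F')(Y) = Mul(6, Mul(2, Y)) = Mul(12, Y))
Function('M')(j) = Rational(10, 3) (Function('M')(j) = Add(6, Mul(Rational(1, 3), -8)) = Add(6, Rational(-8, 3)) = Rational(10, 3))
Add(Add(3, Add(Function('M')(Function('F')(-5)), Function('W')(14))), -73) = Add(Add(3, Add(Rational(10, 3), Mul(3, 14, Add(4, Mul(-1, 14))))), -73) = Add(Add(3, Add(Rational(10, 3), Mul(3, 14, Add(4, -14)))), -73) = Add(Add(3, Add(Rational(10, 3), Mul(3, 14, -10))), -73) = Add(Add(3, Add(Rational(10, 3), -420)), -73) = Add(Add(3, Rational(-1250, 3)), -73) = Add(Rational(-1241, 3), -73) = Rational(-1460, 3)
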